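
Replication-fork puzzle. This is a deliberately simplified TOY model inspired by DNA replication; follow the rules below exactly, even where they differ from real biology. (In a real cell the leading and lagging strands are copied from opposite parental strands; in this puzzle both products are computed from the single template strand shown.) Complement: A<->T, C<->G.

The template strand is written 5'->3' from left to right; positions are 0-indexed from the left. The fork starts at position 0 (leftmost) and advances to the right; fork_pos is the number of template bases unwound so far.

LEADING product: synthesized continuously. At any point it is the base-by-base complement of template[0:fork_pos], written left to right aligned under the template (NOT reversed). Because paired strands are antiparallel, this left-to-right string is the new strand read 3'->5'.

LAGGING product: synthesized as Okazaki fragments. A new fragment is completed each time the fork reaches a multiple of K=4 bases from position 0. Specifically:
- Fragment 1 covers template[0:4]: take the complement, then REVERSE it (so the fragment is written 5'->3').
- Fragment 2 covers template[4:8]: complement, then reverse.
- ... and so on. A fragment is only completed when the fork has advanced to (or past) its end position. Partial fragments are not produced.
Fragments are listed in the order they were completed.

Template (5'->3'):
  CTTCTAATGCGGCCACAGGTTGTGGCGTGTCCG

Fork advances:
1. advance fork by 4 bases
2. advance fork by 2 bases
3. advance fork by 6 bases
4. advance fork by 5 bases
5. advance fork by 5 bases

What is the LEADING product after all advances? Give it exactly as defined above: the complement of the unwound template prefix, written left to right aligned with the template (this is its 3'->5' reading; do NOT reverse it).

Step 1: advance 4 -> fork_pos = 0 + 4 = 4.
Step 2: advance 2 -> fork_pos = 4 + 2 = 6.
Step 3: advance 6 -> fork_pos = 6 + 6 = 12.
Step 4: advance 5 -> fork_pos = 12 + 5 = 17.
Step 5: advance 5 -> fork_pos = 17 + 5 = 22.
Unwound prefix: template[0:22] = CTTCTAATGCGGCCACAGGTTG
Complement it base by base (A<->T, C<->G), keeping left-to-right order:
  [0:5] CTTCT -> GAAGA
  [5:10] AATGC -> TTACG
  [10:15] GGCCA -> CCGGT
  [15:20] CAGGT -> GTCCA
  [20:22] TG -> AC
Concatenate: GAAGATTACGCCGGTGTCCAAC (length 22; written aligned with the template, i.e. 3'->5').

Answer: GAAGATTACGCCGGTGTCCAAC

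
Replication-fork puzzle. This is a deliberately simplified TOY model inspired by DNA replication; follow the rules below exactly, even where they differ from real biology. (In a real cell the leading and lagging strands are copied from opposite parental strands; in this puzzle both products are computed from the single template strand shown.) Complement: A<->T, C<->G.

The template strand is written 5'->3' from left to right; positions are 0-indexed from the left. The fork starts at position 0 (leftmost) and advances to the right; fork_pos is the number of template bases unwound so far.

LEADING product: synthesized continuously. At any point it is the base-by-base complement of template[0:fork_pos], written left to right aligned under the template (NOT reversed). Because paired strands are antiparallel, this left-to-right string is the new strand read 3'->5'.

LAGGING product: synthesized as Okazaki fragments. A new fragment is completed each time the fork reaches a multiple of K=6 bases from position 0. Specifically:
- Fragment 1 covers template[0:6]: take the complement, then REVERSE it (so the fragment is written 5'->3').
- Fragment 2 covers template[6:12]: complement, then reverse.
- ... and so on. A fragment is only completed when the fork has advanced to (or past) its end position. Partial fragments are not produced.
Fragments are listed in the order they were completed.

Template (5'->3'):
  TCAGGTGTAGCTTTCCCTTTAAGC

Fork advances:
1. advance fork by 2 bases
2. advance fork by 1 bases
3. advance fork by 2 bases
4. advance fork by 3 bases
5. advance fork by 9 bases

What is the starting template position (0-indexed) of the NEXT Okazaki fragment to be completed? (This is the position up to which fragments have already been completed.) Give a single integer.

Answer: 12

Derivation:
Step 1: advance 2 -> fork_pos = 0 + 2 = 2. Next multiple of 6 is 6 (not reached); still 0 fragment(s).
Step 2: advance 1 -> fork_pos = 2 + 1 = 3. Next multiple of 6 is 6 (not reached); still 0 fragment(s).
Step 3: advance 2 -> fork_pos = 3 + 2 = 5. Next multiple of 6 is 6 (not reached); still 0 fragment(s).
Step 4: advance 3 -> fork_pos = 5 + 3 = 8. Reached multiple(s) of 6: 6 -> fragment 1 completed (1 total).
Step 5: advance 9 -> fork_pos = 8 + 9 = 17. Reached multiple(s) of 6: 12 -> fragment 2 completed (2 total).
2 fragment(s) completed, covering template[0:12] (2 x 6 = 12). The next fragment, fragment 3, covers template[12:18], so it starts at position 12.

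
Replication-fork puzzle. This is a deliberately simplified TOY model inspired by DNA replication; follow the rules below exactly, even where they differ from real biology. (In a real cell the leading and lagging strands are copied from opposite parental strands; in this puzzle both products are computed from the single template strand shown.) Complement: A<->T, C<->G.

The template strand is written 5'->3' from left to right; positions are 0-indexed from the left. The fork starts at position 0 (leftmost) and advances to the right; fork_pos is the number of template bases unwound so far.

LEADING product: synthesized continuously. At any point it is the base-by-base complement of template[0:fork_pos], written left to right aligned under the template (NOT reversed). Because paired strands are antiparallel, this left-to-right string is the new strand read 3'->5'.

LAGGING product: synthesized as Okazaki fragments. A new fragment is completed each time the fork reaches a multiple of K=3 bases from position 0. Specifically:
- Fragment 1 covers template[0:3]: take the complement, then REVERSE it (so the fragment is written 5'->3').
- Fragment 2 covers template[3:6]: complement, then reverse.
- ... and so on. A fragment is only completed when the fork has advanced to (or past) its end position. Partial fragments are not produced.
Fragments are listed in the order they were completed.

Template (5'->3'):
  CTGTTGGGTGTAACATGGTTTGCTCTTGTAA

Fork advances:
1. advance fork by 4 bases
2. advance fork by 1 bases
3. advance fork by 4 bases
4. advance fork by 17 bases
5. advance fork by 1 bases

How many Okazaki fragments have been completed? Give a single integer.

Step 1: advance 4 -> fork_pos = 0 + 4 = 4. Reached multiple(s) of 3: 3 -> fragment 1 completed (1 total).
Step 2: advance 1 -> fork_pos = 4 + 1 = 5. Next multiple of 3 is 6 (not reached); still 1 fragment(s).
Step 3: advance 4 -> fork_pos = 5 + 4 = 9. Reached multiple(s) of 3: 6, 9 -> fragments 2-3 completed (3 total).
Step 4: advance 17 -> fork_pos = 9 + 17 = 26. Reached multiple(s) of 3: 12, 15, 18, 21, 24 -> fragments 4-8 completed (8 total).
Step 5: advance 1 -> fork_pos = 26 + 1 = 27. Reached multiple(s) of 3: 27 -> fragment 9 completed (9 total).
Check: final fork_pos = 27; the multiples of 3 that are <= 27 are 3..27 -> 27 // 3 = 9 completed fragment(s).

Answer: 9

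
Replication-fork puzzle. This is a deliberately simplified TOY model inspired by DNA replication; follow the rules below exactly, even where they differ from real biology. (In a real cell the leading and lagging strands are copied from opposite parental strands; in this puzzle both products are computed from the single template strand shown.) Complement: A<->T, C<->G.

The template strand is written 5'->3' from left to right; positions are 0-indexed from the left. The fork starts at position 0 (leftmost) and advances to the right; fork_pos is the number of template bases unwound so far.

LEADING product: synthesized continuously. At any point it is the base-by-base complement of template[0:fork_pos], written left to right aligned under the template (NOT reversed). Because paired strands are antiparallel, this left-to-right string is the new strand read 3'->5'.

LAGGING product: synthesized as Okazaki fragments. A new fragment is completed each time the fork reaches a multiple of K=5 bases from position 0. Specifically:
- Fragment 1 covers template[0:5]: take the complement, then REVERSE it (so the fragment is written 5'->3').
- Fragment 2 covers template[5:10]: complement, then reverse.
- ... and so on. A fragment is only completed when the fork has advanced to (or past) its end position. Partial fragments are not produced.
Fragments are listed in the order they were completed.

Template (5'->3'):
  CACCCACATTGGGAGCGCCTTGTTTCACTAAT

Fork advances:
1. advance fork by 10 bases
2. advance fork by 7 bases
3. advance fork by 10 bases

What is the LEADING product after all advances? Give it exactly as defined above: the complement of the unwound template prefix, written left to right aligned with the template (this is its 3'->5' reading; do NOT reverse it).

Step 1: advance 10 -> fork_pos = 0 + 10 = 10.
Step 2: advance 7 -> fork_pos = 10 + 7 = 17.
Step 3: advance 10 -> fork_pos = 17 + 10 = 27.
Unwound prefix: template[0:27] = CACCCACATTGGGAGCGCCTTGTTTCA
Complement it base by base (A<->T, C<->G), keeping left-to-right order:
  [0:5] CACCC -> GTGGG
  [5:10] ACATT -> TGTAA
  [10:15] GGGAG -> CCCTC
  [15:20] CGCCT -> GCGGA
  [20:25] TGTTT -> ACAAA
  [25:27] CA -> GT
Concatenate: GTGGGTGTAACCCTCGCGGAACAAAGT (length 27; written aligned with the template, i.e. 3'->5').

Answer: GTGGGTGTAACCCTCGCGGAACAAAGT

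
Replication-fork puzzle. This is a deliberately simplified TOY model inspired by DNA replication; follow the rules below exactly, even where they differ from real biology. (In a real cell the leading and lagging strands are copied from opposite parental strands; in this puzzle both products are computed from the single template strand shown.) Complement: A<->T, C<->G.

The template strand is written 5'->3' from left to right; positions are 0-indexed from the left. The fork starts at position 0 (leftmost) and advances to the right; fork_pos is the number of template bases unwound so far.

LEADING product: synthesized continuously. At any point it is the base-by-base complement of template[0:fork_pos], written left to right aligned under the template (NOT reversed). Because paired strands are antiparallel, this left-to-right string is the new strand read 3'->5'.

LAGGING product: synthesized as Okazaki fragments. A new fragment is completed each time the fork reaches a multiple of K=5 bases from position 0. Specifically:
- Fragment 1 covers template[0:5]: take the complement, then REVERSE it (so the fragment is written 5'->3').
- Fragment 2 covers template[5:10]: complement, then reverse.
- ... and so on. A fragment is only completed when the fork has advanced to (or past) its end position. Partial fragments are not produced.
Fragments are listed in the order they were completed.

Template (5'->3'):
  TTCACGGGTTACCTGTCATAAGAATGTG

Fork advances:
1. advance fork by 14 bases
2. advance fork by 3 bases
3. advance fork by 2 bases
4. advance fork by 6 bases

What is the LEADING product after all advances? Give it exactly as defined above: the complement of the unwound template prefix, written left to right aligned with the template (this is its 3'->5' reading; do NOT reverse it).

Step 1: advance 14 -> fork_pos = 0 + 14 = 14.
Step 2: advance 3 -> fork_pos = 14 + 3 = 17.
Step 3: advance 2 -> fork_pos = 17 + 2 = 19.
Step 4: advance 6 -> fork_pos = 19 + 6 = 25.
Unwound prefix: template[0:25] = TTCACGGGTTACCTGTCATAAGAAT
Complement it base by base (A<->T, C<->G), keeping left-to-right order:
  [0:5] TTCAC -> AAGTG
  [5:10] GGGTT -> CCCAA
  [10:15] ACCTG -> TGGAC
  [15:20] TCATA -> AGTAT
  [20:25] AGAAT -> TCTTA
Concatenate: AAGTGCCCAATGGACAGTATTCTTA (length 25; written aligned with the template, i.e. 3'->5').

Answer: AAGTGCCCAATGGACAGTATTCTTA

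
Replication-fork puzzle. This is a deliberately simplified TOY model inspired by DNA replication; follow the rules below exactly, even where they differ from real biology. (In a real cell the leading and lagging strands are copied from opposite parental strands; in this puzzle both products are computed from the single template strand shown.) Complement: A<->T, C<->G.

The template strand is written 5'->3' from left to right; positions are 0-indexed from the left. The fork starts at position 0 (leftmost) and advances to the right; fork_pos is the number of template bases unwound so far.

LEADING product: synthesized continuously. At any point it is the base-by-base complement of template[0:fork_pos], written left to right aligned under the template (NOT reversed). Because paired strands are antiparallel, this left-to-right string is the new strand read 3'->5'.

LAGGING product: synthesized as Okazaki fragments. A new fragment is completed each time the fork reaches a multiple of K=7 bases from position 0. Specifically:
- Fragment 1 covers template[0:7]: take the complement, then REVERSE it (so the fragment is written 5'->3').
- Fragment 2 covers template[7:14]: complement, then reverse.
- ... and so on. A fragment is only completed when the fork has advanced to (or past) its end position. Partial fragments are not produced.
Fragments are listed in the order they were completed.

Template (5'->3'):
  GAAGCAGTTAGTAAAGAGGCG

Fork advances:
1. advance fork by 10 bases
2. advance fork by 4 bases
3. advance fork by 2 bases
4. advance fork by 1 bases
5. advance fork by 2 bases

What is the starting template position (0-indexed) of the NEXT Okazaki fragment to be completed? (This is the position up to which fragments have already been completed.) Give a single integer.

Step 1: advance 10 -> fork_pos = 0 + 10 = 10. Reached multiple(s) of 7: 7 -> fragment 1 completed (1 total).
Step 2: advance 4 -> fork_pos = 10 + 4 = 14. Reached multiple(s) of 7: 14 -> fragment 2 completed (2 total).
Step 3: advance 2 -> fork_pos = 14 + 2 = 16. Next multiple of 7 is 21 (not reached); still 2 fragment(s).
Step 4: advance 1 -> fork_pos = 16 + 1 = 17. Next multiple of 7 is 21 (not reached); still 2 fragment(s).
Step 5: advance 2 -> fork_pos = 17 + 2 = 19. Next multiple of 7 is 21 (not reached); still 2 fragment(s).
2 fragment(s) completed, covering template[0:14] (2 x 7 = 14). The next fragment, fragment 3, covers template[14:21], so it starts at position 14.

Answer: 14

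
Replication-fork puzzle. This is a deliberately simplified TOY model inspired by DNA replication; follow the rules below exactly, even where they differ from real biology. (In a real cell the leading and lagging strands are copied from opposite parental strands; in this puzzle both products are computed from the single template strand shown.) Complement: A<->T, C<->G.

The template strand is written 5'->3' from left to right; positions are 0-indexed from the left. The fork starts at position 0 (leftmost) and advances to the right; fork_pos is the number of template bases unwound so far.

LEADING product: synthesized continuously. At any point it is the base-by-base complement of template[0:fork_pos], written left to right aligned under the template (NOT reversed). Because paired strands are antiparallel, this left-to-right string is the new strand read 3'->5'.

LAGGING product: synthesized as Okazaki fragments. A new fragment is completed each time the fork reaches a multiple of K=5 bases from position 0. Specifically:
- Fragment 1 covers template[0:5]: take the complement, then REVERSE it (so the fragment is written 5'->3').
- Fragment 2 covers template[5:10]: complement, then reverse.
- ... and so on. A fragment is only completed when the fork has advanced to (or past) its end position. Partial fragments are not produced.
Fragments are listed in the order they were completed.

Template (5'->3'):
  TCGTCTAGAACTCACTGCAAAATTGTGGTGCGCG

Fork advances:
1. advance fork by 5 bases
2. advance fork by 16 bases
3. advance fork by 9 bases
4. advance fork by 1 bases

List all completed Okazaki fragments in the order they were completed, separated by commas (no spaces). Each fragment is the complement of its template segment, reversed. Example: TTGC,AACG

Answer: GACGA,TTCTA,GTGAG,TTGCA,CAATT,CACCA

Derivation:
Step 1: advance 5 -> fork_pos = 0 + 5 = 5. Reached multiple(s) of 5: 5 -> fragment 1 completed (1 total).
Step 2: advance 16 -> fork_pos = 5 + 16 = 21. Reached multiple(s) of 5: 10, 15, 20 -> fragments 2-4 completed (4 total).
Step 3: advance 9 -> fork_pos = 21 + 9 = 30. Reached multiple(s) of 5: 25, 30 -> fragments 5-6 completed (6 total).
Step 4: advance 1 -> fork_pos = 30 + 1 = 31. Next multiple of 5 is 35 (not reached); still 6 fragment(s).
Final fork_pos = 31, so 6 fragment(s) are complete. Build each: template segment -> complement -> reverse.
Fragment 1: template[0:5] = TCGTC -> complement AGCAG -> reversed GACGA
Fragment 2: template[5:10] = TAGAA -> complement ATCTT -> reversed TTCTA
Fragment 3: template[10:15] = CTCAC -> complement GAGTG -> reversed GTGAG
Fragment 4: template[15:20] = TGCAA -> complement ACGTT -> reversed TTGCA
Fragment 5: template[20:25] = AATTG -> complement TTAAC -> reversed CAATT
Fragment 6: template[25:30] = TGGTG -> complement ACCAC -> reversed CACCA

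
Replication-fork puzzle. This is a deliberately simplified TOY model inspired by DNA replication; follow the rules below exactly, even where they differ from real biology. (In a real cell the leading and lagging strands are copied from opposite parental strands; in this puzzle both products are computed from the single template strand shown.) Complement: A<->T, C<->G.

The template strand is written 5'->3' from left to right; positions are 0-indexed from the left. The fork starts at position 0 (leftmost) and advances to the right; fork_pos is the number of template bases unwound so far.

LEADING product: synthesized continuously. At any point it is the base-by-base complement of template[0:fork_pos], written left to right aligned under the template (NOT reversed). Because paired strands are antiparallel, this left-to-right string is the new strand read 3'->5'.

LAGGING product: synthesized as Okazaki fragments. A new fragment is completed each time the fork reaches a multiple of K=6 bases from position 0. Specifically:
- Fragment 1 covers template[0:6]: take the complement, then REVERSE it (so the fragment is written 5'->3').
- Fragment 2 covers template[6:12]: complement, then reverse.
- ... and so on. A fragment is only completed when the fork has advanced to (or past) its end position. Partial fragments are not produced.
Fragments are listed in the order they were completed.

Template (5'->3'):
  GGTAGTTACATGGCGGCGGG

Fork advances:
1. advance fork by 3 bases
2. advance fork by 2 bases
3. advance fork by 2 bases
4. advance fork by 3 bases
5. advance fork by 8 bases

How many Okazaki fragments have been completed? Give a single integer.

Answer: 3

Derivation:
Step 1: advance 3 -> fork_pos = 0 + 3 = 3. Next multiple of 6 is 6 (not reached); still 0 fragment(s).
Step 2: advance 2 -> fork_pos = 3 + 2 = 5. Next multiple of 6 is 6 (not reached); still 0 fragment(s).
Step 3: advance 2 -> fork_pos = 5 + 2 = 7. Reached multiple(s) of 6: 6 -> fragment 1 completed (1 total).
Step 4: advance 3 -> fork_pos = 7 + 3 = 10. Next multiple of 6 is 12 (not reached); still 1 fragment(s).
Step 5: advance 8 -> fork_pos = 10 + 8 = 18. Reached multiple(s) of 6: 12, 18 -> fragments 2-3 completed (3 total).
Check: final fork_pos = 18; the multiples of 6 that are <= 18 are 6..18 -> 18 // 6 = 3 completed fragment(s).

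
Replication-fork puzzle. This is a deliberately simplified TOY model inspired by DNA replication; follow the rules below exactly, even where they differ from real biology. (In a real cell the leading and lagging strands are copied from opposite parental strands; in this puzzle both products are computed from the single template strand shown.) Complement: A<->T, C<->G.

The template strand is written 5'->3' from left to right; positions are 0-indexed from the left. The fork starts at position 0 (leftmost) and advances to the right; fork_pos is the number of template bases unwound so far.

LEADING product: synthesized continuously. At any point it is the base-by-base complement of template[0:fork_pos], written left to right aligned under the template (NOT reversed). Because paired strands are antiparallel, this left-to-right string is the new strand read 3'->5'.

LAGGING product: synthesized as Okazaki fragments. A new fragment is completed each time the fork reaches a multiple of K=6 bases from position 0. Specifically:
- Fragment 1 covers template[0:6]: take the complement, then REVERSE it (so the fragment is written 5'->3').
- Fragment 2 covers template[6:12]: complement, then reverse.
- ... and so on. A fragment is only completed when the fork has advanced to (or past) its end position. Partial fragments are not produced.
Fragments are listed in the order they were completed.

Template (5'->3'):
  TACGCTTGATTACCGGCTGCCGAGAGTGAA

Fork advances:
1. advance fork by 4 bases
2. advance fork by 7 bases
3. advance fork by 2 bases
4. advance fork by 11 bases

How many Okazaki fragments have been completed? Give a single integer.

Step 1: advance 4 -> fork_pos = 0 + 4 = 4. Next multiple of 6 is 6 (not reached); still 0 fragment(s).
Step 2: advance 7 -> fork_pos = 4 + 7 = 11. Reached multiple(s) of 6: 6 -> fragment 1 completed (1 total).
Step 3: advance 2 -> fork_pos = 11 + 2 = 13. Reached multiple(s) of 6: 12 -> fragment 2 completed (2 total).
Step 4: advance 11 -> fork_pos = 13 + 11 = 24. Reached multiple(s) of 6: 18, 24 -> fragments 3-4 completed (4 total).
Check: final fork_pos = 24; the multiples of 6 that are <= 24 are 6..24 -> 24 // 6 = 4 completed fragment(s).

Answer: 4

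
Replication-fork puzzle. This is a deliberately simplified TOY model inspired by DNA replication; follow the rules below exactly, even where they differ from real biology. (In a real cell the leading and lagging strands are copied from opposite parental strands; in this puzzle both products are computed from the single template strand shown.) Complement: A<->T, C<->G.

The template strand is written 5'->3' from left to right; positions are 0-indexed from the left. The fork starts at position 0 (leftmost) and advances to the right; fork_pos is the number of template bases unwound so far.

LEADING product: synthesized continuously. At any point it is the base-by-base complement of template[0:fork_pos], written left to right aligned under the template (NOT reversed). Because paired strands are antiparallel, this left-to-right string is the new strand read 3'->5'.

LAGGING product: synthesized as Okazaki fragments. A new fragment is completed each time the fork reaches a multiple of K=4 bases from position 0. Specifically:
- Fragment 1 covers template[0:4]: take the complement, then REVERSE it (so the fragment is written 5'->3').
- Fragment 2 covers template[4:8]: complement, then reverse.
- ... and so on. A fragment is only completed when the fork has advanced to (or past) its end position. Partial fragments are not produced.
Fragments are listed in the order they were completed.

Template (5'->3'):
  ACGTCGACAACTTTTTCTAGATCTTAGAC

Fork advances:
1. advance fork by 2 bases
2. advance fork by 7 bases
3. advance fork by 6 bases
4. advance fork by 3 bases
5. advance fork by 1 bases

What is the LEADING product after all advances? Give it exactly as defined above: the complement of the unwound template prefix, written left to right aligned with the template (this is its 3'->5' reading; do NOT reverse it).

Answer: TGCAGCTGTTGAAAAAGAT

Derivation:
Step 1: advance 2 -> fork_pos = 0 + 2 = 2.
Step 2: advance 7 -> fork_pos = 2 + 7 = 9.
Step 3: advance 6 -> fork_pos = 9 + 6 = 15.
Step 4: advance 3 -> fork_pos = 15 + 3 = 18.
Step 5: advance 1 -> fork_pos = 18 + 1 = 19.
Unwound prefix: template[0:19] = ACGTCGACAACTTTTTCTA
Complement it base by base (A<->T, C<->G), keeping left-to-right order:
  [0:5] ACGTC -> TGCAG
  [5:10] GACAA -> CTGTT
  [10:15] CTTTT -> GAAAA
  [15:19] TCTA -> AGAT
Concatenate: TGCAGCTGTTGAAAAAGAT (length 19; written aligned with the template, i.e. 3'->5').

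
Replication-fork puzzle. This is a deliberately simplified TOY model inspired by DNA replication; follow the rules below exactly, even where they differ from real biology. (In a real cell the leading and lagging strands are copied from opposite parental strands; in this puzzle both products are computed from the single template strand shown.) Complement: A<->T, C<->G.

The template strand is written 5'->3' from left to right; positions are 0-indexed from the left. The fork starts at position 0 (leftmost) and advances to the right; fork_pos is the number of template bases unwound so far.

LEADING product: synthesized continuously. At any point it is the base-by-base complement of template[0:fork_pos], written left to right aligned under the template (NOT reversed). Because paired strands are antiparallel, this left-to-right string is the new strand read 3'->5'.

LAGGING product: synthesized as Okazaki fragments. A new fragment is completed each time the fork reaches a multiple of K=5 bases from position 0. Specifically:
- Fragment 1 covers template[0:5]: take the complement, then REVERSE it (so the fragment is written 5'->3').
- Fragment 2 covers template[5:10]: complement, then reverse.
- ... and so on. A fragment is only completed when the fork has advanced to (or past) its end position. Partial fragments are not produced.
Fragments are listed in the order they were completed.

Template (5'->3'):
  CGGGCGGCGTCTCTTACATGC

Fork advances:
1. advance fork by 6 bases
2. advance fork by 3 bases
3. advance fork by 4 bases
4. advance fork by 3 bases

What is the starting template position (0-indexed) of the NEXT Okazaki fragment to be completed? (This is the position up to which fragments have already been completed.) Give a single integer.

Step 1: advance 6 -> fork_pos = 0 + 6 = 6. Reached multiple(s) of 5: 5 -> fragment 1 completed (1 total).
Step 2: advance 3 -> fork_pos = 6 + 3 = 9. Next multiple of 5 is 10 (not reached); still 1 fragment(s).
Step 3: advance 4 -> fork_pos = 9 + 4 = 13. Reached multiple(s) of 5: 10 -> fragment 2 completed (2 total).
Step 4: advance 3 -> fork_pos = 13 + 3 = 16. Reached multiple(s) of 5: 15 -> fragment 3 completed (3 total).
3 fragment(s) completed, covering template[0:15] (3 x 5 = 15). The next fragment, fragment 4, covers template[15:20], so it starts at position 15.

Answer: 15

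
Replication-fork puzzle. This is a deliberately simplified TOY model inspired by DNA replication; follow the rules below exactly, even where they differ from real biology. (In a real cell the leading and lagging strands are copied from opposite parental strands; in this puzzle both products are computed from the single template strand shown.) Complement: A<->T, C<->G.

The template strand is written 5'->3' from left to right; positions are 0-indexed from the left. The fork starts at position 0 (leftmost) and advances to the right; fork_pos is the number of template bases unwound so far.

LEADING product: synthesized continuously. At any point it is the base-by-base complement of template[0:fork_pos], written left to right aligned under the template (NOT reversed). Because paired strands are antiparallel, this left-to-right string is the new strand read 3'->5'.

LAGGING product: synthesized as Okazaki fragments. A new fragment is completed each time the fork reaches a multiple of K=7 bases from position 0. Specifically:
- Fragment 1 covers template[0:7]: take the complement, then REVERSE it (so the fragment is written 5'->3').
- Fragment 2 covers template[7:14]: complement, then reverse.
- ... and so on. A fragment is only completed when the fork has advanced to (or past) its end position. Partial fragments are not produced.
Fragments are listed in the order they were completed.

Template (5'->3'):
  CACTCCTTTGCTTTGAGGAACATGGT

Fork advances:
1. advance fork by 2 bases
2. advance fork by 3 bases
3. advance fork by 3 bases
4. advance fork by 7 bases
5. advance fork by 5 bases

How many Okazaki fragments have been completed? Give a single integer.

Answer: 2

Derivation:
Step 1: advance 2 -> fork_pos = 0 + 2 = 2. Next multiple of 7 is 7 (not reached); still 0 fragment(s).
Step 2: advance 3 -> fork_pos = 2 + 3 = 5. Next multiple of 7 is 7 (not reached); still 0 fragment(s).
Step 3: advance 3 -> fork_pos = 5 + 3 = 8. Reached multiple(s) of 7: 7 -> fragment 1 completed (1 total).
Step 4: advance 7 -> fork_pos = 8 + 7 = 15. Reached multiple(s) of 7: 14 -> fragment 2 completed (2 total).
Step 5: advance 5 -> fork_pos = 15 + 5 = 20. Next multiple of 7 is 21 (not reached); still 2 fragment(s).
Check: final fork_pos = 20; the multiples of 7 that are <= 20 are 7..14 -> 20 // 7 = 2 completed fragment(s).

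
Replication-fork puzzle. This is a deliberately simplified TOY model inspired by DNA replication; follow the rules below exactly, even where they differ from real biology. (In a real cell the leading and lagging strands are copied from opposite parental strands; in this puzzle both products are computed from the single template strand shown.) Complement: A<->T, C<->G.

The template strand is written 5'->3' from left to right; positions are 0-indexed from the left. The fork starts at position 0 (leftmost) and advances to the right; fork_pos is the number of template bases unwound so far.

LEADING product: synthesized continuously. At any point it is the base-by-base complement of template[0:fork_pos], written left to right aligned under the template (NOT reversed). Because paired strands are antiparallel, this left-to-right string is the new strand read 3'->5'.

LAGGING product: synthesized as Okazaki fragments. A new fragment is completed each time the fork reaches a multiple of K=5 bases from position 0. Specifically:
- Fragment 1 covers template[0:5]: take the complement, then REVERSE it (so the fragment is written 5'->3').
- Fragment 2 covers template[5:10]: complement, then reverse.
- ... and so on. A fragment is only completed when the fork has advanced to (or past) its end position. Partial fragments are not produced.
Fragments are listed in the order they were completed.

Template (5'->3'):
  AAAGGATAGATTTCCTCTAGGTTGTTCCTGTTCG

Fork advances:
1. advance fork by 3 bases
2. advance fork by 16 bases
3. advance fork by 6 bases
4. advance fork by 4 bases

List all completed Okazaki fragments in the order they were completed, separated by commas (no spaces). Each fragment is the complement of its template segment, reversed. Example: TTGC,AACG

Answer: CCTTT,TCTAT,GGAAA,CTAGA,ACAAC

Derivation:
Step 1: advance 3 -> fork_pos = 0 + 3 = 3. Next multiple of 5 is 5 (not reached); still 0 fragment(s).
Step 2: advance 16 -> fork_pos = 3 + 16 = 19. Reached multiple(s) of 5: 5, 10, 15 -> fragments 1-3 completed (3 total).
Step 3: advance 6 -> fork_pos = 19 + 6 = 25. Reached multiple(s) of 5: 20, 25 -> fragments 4-5 completed (5 total).
Step 4: advance 4 -> fork_pos = 25 + 4 = 29. Next multiple of 5 is 30 (not reached); still 5 fragment(s).
Final fork_pos = 29, so 5 fragment(s) are complete. Build each: template segment -> complement -> reverse.
Fragment 1: template[0:5] = AAAGG -> complement TTTCC -> reversed CCTTT
Fragment 2: template[5:10] = ATAGA -> complement TATCT -> reversed TCTAT
Fragment 3: template[10:15] = TTTCC -> complement AAAGG -> reversed GGAAA
Fragment 4: template[15:20] = TCTAG -> complement AGATC -> reversed CTAGA
Fragment 5: template[20:25] = GTTGT -> complement CAACA -> reversed ACAAC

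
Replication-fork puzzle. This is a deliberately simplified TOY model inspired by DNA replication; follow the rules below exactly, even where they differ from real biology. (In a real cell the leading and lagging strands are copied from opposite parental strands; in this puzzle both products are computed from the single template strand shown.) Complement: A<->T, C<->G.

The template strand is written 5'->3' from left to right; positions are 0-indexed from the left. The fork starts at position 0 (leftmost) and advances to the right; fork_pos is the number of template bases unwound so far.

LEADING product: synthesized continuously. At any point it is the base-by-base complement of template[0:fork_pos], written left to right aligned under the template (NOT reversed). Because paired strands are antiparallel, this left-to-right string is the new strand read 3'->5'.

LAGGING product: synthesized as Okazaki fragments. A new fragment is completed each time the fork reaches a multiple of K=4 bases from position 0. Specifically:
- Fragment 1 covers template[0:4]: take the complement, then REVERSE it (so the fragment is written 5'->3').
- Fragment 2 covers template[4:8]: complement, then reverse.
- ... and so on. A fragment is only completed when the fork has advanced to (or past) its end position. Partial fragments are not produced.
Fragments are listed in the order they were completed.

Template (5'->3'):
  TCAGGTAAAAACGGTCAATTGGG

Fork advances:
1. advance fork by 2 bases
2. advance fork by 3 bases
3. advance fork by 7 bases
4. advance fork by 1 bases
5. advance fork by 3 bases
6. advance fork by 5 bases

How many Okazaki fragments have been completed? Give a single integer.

Answer: 5

Derivation:
Step 1: advance 2 -> fork_pos = 0 + 2 = 2. Next multiple of 4 is 4 (not reached); still 0 fragment(s).
Step 2: advance 3 -> fork_pos = 2 + 3 = 5. Reached multiple(s) of 4: 4 -> fragment 1 completed (1 total).
Step 3: advance 7 -> fork_pos = 5 + 7 = 12. Reached multiple(s) of 4: 8, 12 -> fragments 2-3 completed (3 total).
Step 4: advance 1 -> fork_pos = 12 + 1 = 13. Next multiple of 4 is 16 (not reached); still 3 fragment(s).
Step 5: advance 3 -> fork_pos = 13 + 3 = 16. Reached multiple(s) of 4: 16 -> fragment 4 completed (4 total).
Step 6: advance 5 -> fork_pos = 16 + 5 = 21. Reached multiple(s) of 4: 20 -> fragment 5 completed (5 total).
Check: final fork_pos = 21; the multiples of 4 that are <= 21 are 4..20 -> 21 // 4 = 5 completed fragment(s).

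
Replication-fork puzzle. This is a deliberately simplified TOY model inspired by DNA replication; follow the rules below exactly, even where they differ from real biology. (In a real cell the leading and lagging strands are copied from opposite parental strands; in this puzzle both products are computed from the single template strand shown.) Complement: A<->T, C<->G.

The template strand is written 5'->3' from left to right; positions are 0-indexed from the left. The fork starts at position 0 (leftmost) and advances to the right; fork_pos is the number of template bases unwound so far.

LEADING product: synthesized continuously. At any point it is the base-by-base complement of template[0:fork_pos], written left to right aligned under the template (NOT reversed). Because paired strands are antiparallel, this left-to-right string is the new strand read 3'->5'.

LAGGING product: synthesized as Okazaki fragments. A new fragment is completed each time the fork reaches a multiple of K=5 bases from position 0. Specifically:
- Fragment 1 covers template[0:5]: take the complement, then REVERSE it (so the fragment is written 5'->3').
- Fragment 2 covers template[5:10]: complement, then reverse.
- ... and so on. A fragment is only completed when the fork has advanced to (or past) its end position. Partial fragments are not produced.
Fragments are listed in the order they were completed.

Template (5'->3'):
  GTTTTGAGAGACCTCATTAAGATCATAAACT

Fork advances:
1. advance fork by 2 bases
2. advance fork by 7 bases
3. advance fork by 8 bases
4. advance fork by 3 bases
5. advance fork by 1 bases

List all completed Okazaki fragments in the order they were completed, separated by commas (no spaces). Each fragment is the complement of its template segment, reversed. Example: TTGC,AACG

Step 1: advance 2 -> fork_pos = 0 + 2 = 2. Next multiple of 5 is 5 (not reached); still 0 fragment(s).
Step 2: advance 7 -> fork_pos = 2 + 7 = 9. Reached multiple(s) of 5: 5 -> fragment 1 completed (1 total).
Step 3: advance 8 -> fork_pos = 9 + 8 = 17. Reached multiple(s) of 5: 10, 15 -> fragments 2-3 completed (3 total).
Step 4: advance 3 -> fork_pos = 17 + 3 = 20. Reached multiple(s) of 5: 20 -> fragment 4 completed (4 total).
Step 5: advance 1 -> fork_pos = 20 + 1 = 21. Next multiple of 5 is 25 (not reached); still 4 fragment(s).
Final fork_pos = 21, so 4 fragment(s) are complete. Build each: template segment -> complement -> reverse.
Fragment 1: template[0:5] = GTTTT -> complement CAAAA -> reversed AAAAC
Fragment 2: template[5:10] = GAGAG -> complement CTCTC -> reversed CTCTC
Fragment 3: template[10:15] = ACCTC -> complement TGGAG -> reversed GAGGT
Fragment 4: template[15:20] = ATTAA -> complement TAATT -> reversed TTAAT

Answer: AAAAC,CTCTC,GAGGT,TTAAT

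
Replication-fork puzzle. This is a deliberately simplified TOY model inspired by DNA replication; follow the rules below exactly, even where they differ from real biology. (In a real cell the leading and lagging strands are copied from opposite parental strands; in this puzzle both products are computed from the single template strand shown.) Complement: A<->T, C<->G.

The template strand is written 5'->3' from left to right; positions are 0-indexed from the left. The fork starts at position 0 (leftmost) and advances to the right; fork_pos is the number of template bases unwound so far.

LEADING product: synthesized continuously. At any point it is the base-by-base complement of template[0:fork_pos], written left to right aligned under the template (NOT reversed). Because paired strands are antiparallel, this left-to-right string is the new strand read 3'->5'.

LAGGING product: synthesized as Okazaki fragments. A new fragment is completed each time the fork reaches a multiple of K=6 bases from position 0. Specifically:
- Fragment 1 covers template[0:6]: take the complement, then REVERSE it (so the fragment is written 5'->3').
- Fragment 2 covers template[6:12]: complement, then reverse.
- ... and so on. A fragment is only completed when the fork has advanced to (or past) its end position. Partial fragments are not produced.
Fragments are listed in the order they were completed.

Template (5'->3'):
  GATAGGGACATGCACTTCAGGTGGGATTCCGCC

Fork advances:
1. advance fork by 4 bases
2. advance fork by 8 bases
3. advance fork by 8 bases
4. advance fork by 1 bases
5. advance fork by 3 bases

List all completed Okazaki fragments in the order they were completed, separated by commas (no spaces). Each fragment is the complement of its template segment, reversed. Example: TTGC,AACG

Answer: CCTATC,CATGTC,GAAGTG,CCACCT

Derivation:
Step 1: advance 4 -> fork_pos = 0 + 4 = 4. Next multiple of 6 is 6 (not reached); still 0 fragment(s).
Step 2: advance 8 -> fork_pos = 4 + 8 = 12. Reached multiple(s) of 6: 6, 12 -> fragments 1-2 completed (2 total).
Step 3: advance 8 -> fork_pos = 12 + 8 = 20. Reached multiple(s) of 6: 18 -> fragment 3 completed (3 total).
Step 4: advance 1 -> fork_pos = 20 + 1 = 21. Next multiple of 6 is 24 (not reached); still 3 fragment(s).
Step 5: advance 3 -> fork_pos = 21 + 3 = 24. Reached multiple(s) of 6: 24 -> fragment 4 completed (4 total).
Final fork_pos = 24, so 4 fragment(s) are complete. Build each: template segment -> complement -> reverse.
Fragment 1: template[0:6] = GATAGG -> complement CTATCC -> reversed CCTATC
Fragment 2: template[6:12] = GACATG -> complement CTGTAC -> reversed CATGTC
Fragment 3: template[12:18] = CACTTC -> complement GTGAAG -> reversed GAAGTG
Fragment 4: template[18:24] = AGGTGG -> complement TCCACC -> reversed CCACCT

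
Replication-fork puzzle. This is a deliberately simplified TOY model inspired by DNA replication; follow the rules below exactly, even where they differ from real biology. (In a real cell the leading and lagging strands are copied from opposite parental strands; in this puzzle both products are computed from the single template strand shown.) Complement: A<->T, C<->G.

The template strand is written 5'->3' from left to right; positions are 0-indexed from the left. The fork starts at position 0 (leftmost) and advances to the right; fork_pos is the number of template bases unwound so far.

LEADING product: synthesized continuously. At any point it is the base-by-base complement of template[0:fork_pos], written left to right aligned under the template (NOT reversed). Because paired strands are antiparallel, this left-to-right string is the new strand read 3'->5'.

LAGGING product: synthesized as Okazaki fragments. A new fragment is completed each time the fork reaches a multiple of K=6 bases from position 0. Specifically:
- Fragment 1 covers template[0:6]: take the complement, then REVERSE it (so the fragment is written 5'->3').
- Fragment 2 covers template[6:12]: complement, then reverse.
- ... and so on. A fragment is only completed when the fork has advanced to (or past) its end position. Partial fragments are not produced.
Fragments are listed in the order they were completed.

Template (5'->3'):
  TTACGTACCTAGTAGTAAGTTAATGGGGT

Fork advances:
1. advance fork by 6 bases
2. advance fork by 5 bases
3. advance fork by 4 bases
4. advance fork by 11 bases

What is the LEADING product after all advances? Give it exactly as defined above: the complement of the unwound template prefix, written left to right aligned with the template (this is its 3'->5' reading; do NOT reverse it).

Answer: AATGCATGGATCATCATTCAATTACC

Derivation:
Step 1: advance 6 -> fork_pos = 0 + 6 = 6.
Step 2: advance 5 -> fork_pos = 6 + 5 = 11.
Step 3: advance 4 -> fork_pos = 11 + 4 = 15.
Step 4: advance 11 -> fork_pos = 15 + 11 = 26.
Unwound prefix: template[0:26] = TTACGTACCTAGTAGTAAGTTAATGG
Complement it base by base (A<->T, C<->G), keeping left-to-right order:
  [0:5] TTACG -> AATGC
  [5:10] TACCT -> ATGGA
  [10:15] AGTAG -> TCATC
  [15:20] TAAGT -> ATTCA
  [20:25] TAATG -> ATTAC
  [25:26] G -> C
Concatenate: AATGCATGGATCATCATTCAATTACC (length 26; written aligned with the template, i.e. 3'->5').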